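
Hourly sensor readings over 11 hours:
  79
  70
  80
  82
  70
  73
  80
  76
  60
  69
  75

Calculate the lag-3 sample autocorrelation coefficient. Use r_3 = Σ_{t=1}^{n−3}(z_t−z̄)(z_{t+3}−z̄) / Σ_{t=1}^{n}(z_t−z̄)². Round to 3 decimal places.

0.181

Mean z̄ = (79 + 70 + 80 + 82 + 70 + 73 + 80 + 76 + 60 + 69 + 75)/11 = 74.0000
Numerator Σ_{t=1}^{8}(z_t−z̄)(z_{t+3}−z̄) = 76.0000
Denominator Σ(z_t−z̄)² = 420.0000
r_3 = 76.0000 / 420.0000 = 0.181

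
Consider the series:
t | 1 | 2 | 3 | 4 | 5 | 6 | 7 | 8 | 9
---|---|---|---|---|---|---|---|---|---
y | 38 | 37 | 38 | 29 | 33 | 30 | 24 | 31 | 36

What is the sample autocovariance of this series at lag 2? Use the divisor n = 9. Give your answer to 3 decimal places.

-0.139

Mean ȳ = (38 + 37 + 38 + 29 + 33 + 30 + 24 + 31 + 36)/9 = 32.8889
Σ_{t=1}^{7}(y_t−ȳ)(y_{t+2}−ȳ) = -1.2469
γ_2 = -1.2469 / 9 = -0.139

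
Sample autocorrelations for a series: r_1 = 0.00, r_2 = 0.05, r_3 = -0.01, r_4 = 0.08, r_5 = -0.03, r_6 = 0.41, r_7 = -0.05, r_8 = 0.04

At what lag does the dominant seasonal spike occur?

The largest autocorrelation is r_6 = 0.41; the remaining lags stay at or below 0.08.
The dominant spike at lag 6 indicates a seasonal period of 6.

6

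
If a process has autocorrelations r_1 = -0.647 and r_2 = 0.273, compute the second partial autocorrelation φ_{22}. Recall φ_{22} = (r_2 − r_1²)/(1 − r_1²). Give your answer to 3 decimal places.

φ_{22} = (r_2 − r_1²) / (1 − r_1²)
r_1² = (-0.647)² = 0.418609
Numerator = 0.273 − 0.4186 = -0.1456; denominator = 1 − 0.4186 = 0.5814
φ_{22} = -0.1456 / 0.5814 = -0.250

-0.250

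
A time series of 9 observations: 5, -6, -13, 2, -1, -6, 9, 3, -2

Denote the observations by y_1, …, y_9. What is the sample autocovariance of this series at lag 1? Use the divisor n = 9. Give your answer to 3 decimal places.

Mean ȳ = (5 − 6 − 13 + 2 − 1 − 6 + 9 + 3 − 2)/9 = -1.0000
Σ_{t=1}^{8}(y_t−ȳ)(y_{t+1}−ȳ) = -20.0000
γ_1 = -20.0000 / 9 = -2.222

-2.222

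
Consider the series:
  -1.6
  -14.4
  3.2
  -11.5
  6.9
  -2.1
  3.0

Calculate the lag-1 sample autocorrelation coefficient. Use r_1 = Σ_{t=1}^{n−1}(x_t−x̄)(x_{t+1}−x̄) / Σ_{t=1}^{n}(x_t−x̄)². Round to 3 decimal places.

-0.555

Mean x̄ = (-1.6 − 14.4 + 3.2 − 11.5 + 6.9 − 2.1 + 3.0)/7 = -2.3571
Σ(x_t−x̄)(x_{t+1}−x̄) = (-9.1182) + (-66.9239) + (-50.8082) + (-84.6367) + (2.3804) + (1.3776) = -207.7290
Denominator Σ(x_t−x̄)² = 374.5371
r_1 = -207.7290 / 374.5371 = -0.555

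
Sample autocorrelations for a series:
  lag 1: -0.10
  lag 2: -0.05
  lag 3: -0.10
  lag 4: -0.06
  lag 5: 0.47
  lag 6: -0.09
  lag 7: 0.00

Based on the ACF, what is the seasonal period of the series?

The largest autocorrelation is r_5 = 0.47; the remaining lags stay at or below 0.00.
The dominant spike at lag 5 indicates a seasonal period of 5.

5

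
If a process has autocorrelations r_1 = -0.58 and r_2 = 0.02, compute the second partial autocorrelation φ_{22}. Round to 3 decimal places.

φ_{22} = (r_2 − r_1²) / (1 − r_1²)
r_1² = (-0.58)² = 0.3364
Numerator = 0.02 − 0.3364 = -0.3164; denominator = 1 − 0.3364 = 0.6636
φ_{22} = -0.3164 / 0.6636 = -0.477

-0.477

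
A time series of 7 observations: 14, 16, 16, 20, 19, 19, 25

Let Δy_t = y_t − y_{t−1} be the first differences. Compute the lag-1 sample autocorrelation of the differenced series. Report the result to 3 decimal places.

First differences Δy: 2, 0, 4, -1, 0, 6
Mean of differences = 1.8333
Numerator Σ(Δy_t−Δȳ)(Δy_{t+1}−Δȳ) = -12.8611
Denominator Σ(Δy_t−Δȳ)² = 36.8333
r_1(Δy) = -12.8611 / 36.8333 = -0.349

-0.349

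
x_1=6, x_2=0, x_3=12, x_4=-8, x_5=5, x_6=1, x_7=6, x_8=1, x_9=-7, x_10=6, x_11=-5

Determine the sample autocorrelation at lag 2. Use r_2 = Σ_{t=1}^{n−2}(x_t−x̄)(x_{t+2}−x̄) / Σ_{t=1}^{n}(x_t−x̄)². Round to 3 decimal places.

Mean x̄ = (6 + 0 + 12 − 8 + 5 + 1 + 6 + 1 − 7 + 6 − 5)/11 = 1.5455
Numerator Σ_{t=1}^{9}(x_t−x̄)(x_{t+2}−x̄) = 133.7686
Denominator Σ(x_t−x̄)² = 390.7273
r_2 = 133.7686 / 390.7273 = 0.342

0.342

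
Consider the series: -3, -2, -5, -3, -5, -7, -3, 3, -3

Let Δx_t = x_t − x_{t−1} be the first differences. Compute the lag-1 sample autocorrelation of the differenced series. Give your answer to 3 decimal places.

First differences Δx: 1, -3, 2, -2, -2, 4, 6, -6
Mean of differences = 0.0000
Numerator Σ(Δx_t−Δx̄)(Δx_{t+1}−Δx̄) = -29.0000
Denominator Σ(Δx_t−Δx̄)² = 110.0000
r_1(Δx) = -29.0000 / 110.0000 = -0.264

-0.264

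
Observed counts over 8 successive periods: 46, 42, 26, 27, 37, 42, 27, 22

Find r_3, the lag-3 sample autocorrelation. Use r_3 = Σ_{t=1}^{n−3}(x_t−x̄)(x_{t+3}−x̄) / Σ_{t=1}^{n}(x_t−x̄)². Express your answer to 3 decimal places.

Mean x̄ = (46 + 42 + 26 + 27 + 37 + 42 + 27 + 22)/8 = 33.6250
Σ(x_t−x̄)(x_{t+3}−x̄) = (-81.9844) + (28.2656) + (-63.8594) + (43.8906) + (-39.2344) = -112.9219
Denominator Σ(x_t−x̄)² = 585.8750
r_3 = -112.9219 / 585.8750 = -0.193

-0.193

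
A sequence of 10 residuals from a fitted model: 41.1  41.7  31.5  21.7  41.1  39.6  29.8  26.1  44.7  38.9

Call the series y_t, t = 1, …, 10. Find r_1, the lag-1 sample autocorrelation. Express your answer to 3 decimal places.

-0.025

Mean ȳ = (41.1 + 41.7 + 31.5 + 21.7 + 41.1 + 39.6 + 29.8 + 26.1 + 44.7 + 38.9)/10 = 35.6200
Numerator Σ_{t=1}^{9}(y_t−ȳ)(y_{t+1}−ȳ) = -13.2684
Denominator Σ(y_t−ȳ)² = 541.3160
r_1 = -13.2684 / 541.3160 = -0.025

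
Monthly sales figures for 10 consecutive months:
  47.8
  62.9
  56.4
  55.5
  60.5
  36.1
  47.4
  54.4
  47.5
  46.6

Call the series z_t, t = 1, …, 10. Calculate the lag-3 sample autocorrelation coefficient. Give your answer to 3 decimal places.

0.183

Mean z̄ = (47.8 + 62.9 + 56.4 + 55.5 + 60.5 + 36.1 + 47.4 + 54.4 + 47.5 + 46.6)/10 = 51.5100
Numerator Σ_{t=1}^{7}(z_t−z̄)(z_{t+3}−z̄) = 103.7947
Denominator Σ(z_t−z̄)² = 567.0490
r_3 = 103.7947 / 567.0490 = 0.183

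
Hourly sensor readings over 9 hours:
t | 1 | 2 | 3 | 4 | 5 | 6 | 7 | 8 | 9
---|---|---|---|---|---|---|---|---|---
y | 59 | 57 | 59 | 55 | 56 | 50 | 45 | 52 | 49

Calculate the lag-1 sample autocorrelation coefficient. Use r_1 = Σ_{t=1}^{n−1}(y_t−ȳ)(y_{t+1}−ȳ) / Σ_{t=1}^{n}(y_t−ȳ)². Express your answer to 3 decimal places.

Mean ȳ = (59 + 57 + 59 + 55 + 56 + 50 + 45 + 52 + 49)/9 = 53.5556
Numerator Σ_{t=1}^{8}(y_t−ȳ)(y_{t+1}−ȳ) = 91.0247
Denominator Σ(y_t−ȳ)² = 188.2222
r_1 = 91.0247 / 188.2222 = 0.484

0.484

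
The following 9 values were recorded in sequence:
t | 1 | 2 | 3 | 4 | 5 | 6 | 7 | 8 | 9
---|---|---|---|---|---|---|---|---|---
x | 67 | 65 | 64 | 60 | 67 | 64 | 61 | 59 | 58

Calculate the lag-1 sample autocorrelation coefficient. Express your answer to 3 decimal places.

Mean x̄ = (67 + 65 + 64 + 60 + 67 + 64 + 61 + 59 + 58)/9 = 62.7778
Numerator Σ_{t=1}^{8}(x_t−x̄)(x_{t+1}−x̄) = 24.7284
Denominator Σ(x_t−x̄)² = 91.5556
r_1 = 24.7284 / 91.5556 = 0.270

0.270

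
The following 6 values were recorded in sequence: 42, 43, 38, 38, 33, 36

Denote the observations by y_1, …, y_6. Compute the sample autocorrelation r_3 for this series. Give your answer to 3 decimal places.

Mean ȳ = (42 + 43 + 38 + 38 + 33 + 36)/6 = 38.3333
Numerator Σ_{t=1}^{3}(y_t−ȳ)(y_{t+3}−ȳ) = -25.3333
Denominator Σ(y_t−ȳ)² = 69.3333
r_3 = -25.3333 / 69.3333 = -0.365

-0.365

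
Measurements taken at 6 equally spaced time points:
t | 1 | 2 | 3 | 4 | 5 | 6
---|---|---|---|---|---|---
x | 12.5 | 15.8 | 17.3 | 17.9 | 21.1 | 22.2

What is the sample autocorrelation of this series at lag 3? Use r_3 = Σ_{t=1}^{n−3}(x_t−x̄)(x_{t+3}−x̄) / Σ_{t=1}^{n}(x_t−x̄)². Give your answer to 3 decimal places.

Mean x̄ = (12.5 + 15.8 + 17.3 + 17.9 + 21.1 + 22.2)/6 = 17.8000
Deviations from mean: -5.3000, -2.0000, -0.5000, 0.1000, 3.3000, 4.4000
Σ(x_t−x̄)(x_{t+3}−x̄) = (-0.5300) + (-6.6000) + (-2.2000) = -9.3300
Denominator Σ(x_t−x̄)² = 62.6000
r_3 = -9.3300 / 62.6000 = -0.149

-0.149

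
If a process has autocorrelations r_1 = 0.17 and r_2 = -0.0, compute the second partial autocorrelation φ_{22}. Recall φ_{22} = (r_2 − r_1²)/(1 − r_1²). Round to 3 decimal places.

-0.030

φ_{22} = (r_2 − r_1²) / (1 − r_1²)
r_1² = (0.17)² = 0.0289
Numerator = -0.0 − 0.0289 = -0.0289; denominator = 1 − 0.0289 = 0.9711
φ_{22} = -0.0289 / 0.9711 = -0.030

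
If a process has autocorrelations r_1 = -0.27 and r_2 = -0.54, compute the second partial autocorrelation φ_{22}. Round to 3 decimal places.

-0.661

φ_{22} = (r_2 − r_1²) / (1 − r_1²)
r_1² = (-0.27)² = 0.0729
Numerator = -0.54 − 0.0729 = -0.6129; denominator = 1 − 0.0729 = 0.9271
φ_{22} = -0.6129 / 0.9271 = -0.661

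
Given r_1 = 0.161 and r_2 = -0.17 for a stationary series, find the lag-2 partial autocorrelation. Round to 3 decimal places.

φ_{22} = (r_2 − r_1²) / (1 − r_1²)
r_1² = (0.161)² = 0.025921
Numerator = -0.17 − 0.0259 = -0.1959; denominator = 1 − 0.0259 = 0.9741
φ_{22} = -0.1959 / 0.9741 = -0.201

-0.201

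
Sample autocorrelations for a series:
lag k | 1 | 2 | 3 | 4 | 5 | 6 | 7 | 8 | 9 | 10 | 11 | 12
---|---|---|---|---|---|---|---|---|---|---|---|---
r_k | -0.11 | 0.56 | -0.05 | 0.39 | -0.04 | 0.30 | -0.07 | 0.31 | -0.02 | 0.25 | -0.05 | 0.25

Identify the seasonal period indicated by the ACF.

The largest autocorrelation is r_2 = 0.56, with weaker echoes at lags 4 (0.39), 6 (0.30), 8 (0.31), 10 (0.25) and 12 (0.25); the remaining lags stay at or below -0.02.
The dominant spike at lag 2 indicates a seasonal period of 2.

2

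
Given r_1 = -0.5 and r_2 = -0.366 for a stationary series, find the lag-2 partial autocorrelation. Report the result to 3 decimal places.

φ_{22} = (r_2 − r_1²) / (1 − r_1²)
r_1² = (-0.5)² = 0.25
Numerator = -0.366 − 0.2500 = -0.6160; denominator = 1 − 0.2500 = 0.7500
φ_{22} = -0.6160 / 0.7500 = -0.821

-0.821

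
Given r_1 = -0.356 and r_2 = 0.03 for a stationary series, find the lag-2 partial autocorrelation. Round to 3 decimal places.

-0.111

φ_{22} = (r_2 − r_1²) / (1 − r_1²)
r_1² = (-0.356)² = 0.126736
Numerator = 0.03 − 0.1267 = -0.0967; denominator = 1 − 0.1267 = 0.8733
φ_{22} = -0.0967 / 0.8733 = -0.111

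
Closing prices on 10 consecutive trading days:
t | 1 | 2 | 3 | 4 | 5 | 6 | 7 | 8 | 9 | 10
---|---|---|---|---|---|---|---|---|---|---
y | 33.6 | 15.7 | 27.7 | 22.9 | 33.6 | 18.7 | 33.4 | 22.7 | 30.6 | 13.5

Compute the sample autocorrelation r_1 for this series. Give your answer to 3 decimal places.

-0.636

Mean ȳ = (33.6 + 15.7 + 27.7 + 22.9 + 33.6 + 18.7 + 33.4 + 22.7 + 30.6 + 13.5)/10 = 25.2400
Numerator Σ_{t=1}^{9}(y_t−ȳ)(y_{t+1}−ȳ) = -333.8496
Denominator Σ(y_t−ȳ)² = 524.6840
r_1 = -333.8496 / 524.6840 = -0.636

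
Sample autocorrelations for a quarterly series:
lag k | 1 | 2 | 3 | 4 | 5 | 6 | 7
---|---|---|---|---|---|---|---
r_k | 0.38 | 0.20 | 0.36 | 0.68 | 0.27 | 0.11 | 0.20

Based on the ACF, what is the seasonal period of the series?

4

The largest autocorrelation is r_4 = 0.68; the remaining lags stay at or below 0.38. The elevated value at lag 1 (0.38), dropping to 0.20 at lag 2, reflects decaying short-term dependence rather than seasonality.
The dominant spike at lag 4 indicates a seasonal period of 4.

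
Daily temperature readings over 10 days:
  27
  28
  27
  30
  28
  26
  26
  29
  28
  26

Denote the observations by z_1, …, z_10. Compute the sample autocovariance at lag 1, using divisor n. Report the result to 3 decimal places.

Mean z̄ = (27 + 28 + 27 + 30 + 28 + 26 + 26 + 29 + 28 + 26)/10 = 27.5000
Σ_{t=1}^{9}(z_t−z̄)(z_{t+1}−z̄) = -1.2500
γ_1 = -1.2500 / 10 = -0.125

-0.125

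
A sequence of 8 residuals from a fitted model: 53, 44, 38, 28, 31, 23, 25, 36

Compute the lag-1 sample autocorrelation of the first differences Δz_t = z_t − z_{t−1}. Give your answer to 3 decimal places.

First differences Δz: -9, -6, -10, 3, -8, 2, 11
Mean of differences = -2.4286
Numerator Σ(Δz_t−Δz̄)(Δz_{t+1}−Δz̄) = 13.9592
Denominator Σ(Δz_t−Δz̄)² = 373.7143
r_1(Δz) = 13.9592 / 373.7143 = 0.037

0.037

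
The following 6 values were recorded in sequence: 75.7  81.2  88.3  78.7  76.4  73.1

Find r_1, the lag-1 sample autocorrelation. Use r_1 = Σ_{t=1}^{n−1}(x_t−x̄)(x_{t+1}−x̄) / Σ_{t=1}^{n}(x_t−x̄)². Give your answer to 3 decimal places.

Mean x̄ = (75.7 + 81.2 + 88.3 + 78.7 + 76.4 + 73.1)/6 = 78.9000
Deviations from mean: -3.2000, 2.3000, 9.4000, -0.2000, -2.5000, -5.8000
Numerator Σ_{t=1}^{5}(x_t−x̄)(x_{t+1}−x̄) = 27.3800
Denominator Σ(x_t−x̄)² = 143.8200
r_1 = 27.3800 / 143.8200 = 0.190

0.190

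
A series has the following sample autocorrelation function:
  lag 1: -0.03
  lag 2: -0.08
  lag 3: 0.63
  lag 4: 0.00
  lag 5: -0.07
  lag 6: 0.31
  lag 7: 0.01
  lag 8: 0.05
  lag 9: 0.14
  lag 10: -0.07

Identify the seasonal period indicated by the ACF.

3

The largest autocorrelation is r_3 = 0.63, with a weaker echo at lag 6 (0.31); the remaining lags stay at or below 0.14.
The dominant spike at lag 3 indicates a seasonal period of 3.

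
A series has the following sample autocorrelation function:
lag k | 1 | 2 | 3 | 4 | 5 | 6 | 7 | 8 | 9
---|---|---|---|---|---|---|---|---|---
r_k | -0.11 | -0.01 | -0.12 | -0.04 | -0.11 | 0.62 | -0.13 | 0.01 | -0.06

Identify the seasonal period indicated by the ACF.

6

The largest autocorrelation is r_6 = 0.62; the remaining lags stay at or below 0.01.
The dominant spike at lag 6 indicates a seasonal period of 6.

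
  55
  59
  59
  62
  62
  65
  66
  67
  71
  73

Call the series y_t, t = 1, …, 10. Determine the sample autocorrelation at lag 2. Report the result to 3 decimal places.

0.363

Mean ȳ = (55 + 59 + 59 + 62 + 62 + 65 + 66 + 67 + 71 + 73)/10 = 63.9000
Numerator Σ_{t=1}^{8}(y_t−ȳ)(y_{t+2}−ȳ) = 102.6800
Denominator Σ(y_t−ȳ)² = 282.9000
r_2 = 102.6800 / 282.9000 = 0.363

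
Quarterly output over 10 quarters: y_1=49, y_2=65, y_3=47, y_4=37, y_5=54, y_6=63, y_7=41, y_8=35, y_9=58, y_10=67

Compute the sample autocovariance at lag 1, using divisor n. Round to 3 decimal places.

1.044

Mean ȳ = (49 + 65 + 47 + 37 + 54 + 63 + 41 + 35 + 58 + 67)/10 = 51.6000
Σ_{t=1}^{9}(y_t−ȳ)(y_{t+1}−ȳ) = 10.4400
γ_1 = 10.4400 / 10 = 1.044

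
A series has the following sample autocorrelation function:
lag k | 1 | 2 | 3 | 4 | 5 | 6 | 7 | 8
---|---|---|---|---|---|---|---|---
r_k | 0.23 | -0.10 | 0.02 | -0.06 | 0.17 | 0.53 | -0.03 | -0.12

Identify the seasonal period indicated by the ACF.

6

The largest autocorrelation is r_6 = 0.53; the remaining lags stay at or below 0.23.
The dominant spike at lag 6 indicates a seasonal period of 6.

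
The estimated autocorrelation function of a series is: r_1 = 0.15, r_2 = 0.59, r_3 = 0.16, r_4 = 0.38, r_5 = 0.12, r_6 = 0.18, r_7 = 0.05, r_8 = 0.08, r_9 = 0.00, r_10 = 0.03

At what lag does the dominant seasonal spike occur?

2

The largest autocorrelation is r_2 = 0.59, with weaker echoes at lags 4 (0.38) and 6 (0.18); the remaining lags stay at or below 0.16.
The dominant spike at lag 2 indicates a seasonal period of 2.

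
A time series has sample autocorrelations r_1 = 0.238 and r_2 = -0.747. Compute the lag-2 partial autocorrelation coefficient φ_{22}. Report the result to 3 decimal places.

-0.852

φ_{22} = (r_2 − r_1²) / (1 − r_1²)
r_1² = (0.238)² = 0.056644
Numerator = -0.747 − 0.0566 = -0.8036; denominator = 1 − 0.0566 = 0.9434
φ_{22} = -0.8036 / 0.9434 = -0.852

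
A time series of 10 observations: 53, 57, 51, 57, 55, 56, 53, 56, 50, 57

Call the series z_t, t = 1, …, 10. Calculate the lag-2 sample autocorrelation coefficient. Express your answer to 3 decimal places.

Mean z̄ = (53 + 57 + 51 + 57 + 55 + 56 + 53 + 56 + 50 + 57)/10 = 54.5000
Numerator Σ_{t=1}^{8}(z_t−z̄)(z_{t+2}−z̄) = 25.5000
Denominator Σ(z_t−z̄)² = 60.5000
r_2 = 25.5000 / 60.5000 = 0.421

0.421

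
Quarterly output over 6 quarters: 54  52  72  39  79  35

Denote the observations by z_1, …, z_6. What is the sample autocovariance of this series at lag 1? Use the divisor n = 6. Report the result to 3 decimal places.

Mean z̄ = (54 + 52 + 72 + 39 + 79 + 35)/6 = 55.1667
Deviations: -1.1667, -3.1667, 16.8333, -16.1667, 23.8333, -20.1667
Σ_{t=1}^{5}(z_t−z̄)(z_{t+1}−z̄) = -1187.6944
γ_1 = -1187.6944 / 6 = -197.949

-197.949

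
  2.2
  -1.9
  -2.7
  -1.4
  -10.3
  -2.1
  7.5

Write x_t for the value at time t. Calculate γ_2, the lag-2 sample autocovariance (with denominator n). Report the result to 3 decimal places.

-10.110

Mean x̄ = (2.2 − 1.9 − 2.7 − 1.4 − 10.3 − 2.1 + 7.5)/7 = -1.2429
Σ_{t=1}^{5}(x_t−x̄)(x_{t+2}−x̄) = -70.7665
γ_2 = -70.7665 / 7 = -10.110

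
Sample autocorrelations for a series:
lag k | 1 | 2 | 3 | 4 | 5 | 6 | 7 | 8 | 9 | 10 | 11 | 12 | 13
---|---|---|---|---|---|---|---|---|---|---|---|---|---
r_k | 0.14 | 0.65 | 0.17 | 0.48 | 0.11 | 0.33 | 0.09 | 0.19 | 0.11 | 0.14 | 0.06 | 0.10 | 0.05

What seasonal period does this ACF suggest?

2

The largest autocorrelation is r_2 = 0.65, with weaker echoes at lags 4 (0.48), 6 (0.33) and 8 (0.19); the remaining lags stay at or below 0.17.
The dominant spike at lag 2 indicates a seasonal period of 2.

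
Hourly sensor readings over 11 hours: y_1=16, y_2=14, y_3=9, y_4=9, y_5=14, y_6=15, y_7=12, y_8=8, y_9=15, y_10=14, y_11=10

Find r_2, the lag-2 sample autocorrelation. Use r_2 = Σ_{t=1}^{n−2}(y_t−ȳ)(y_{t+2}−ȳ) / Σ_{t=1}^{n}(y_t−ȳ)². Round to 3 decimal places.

Mean ȳ = (16 + 14 + 9 + 9 + 14 + 15 + 12 + 8 + 15 + 14 + 10)/11 = 12.3636
Numerator Σ_{t=1}^{9}(y_t−ȳ)(y_{t+2}−ȳ) = -58.5372
Denominator Σ(y_t−ȳ)² = 82.5455
r_2 = -58.5372 / 82.5455 = -0.709

-0.709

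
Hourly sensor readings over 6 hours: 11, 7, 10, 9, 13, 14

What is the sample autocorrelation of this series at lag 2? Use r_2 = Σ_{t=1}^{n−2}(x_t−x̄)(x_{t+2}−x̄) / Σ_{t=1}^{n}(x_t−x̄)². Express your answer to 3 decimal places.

-0.037

Mean x̄ = (11 + 7 + 10 + 9 + 13 + 14)/6 = 10.6667
Σ(x_t−x̄)(x_{t+2}−x̄) = (-0.2222) + (6.1111) + (-1.5556) + (-5.5556) = -1.2222
Denominator Σ(x_t−x̄)² = 33.3333
r_2 = -1.2222 / 33.3333 = -0.037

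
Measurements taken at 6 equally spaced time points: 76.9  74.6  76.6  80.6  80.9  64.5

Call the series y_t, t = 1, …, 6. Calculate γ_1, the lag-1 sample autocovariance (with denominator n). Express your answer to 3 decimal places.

-5.083

Mean ȳ = (76.9 + 74.6 + 76.6 + 80.6 + 80.9 + 64.5)/6 = 75.6833
Σ_{t=1}^{5}(y_t−ȳ)(y_{t+1}−ȳ) = -30.4953
γ_1 = -30.4953 / 6 = -5.083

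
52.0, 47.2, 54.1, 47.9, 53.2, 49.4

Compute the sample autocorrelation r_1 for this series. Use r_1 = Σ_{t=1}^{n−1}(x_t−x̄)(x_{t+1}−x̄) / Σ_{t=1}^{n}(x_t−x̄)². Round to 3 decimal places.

Mean x̄ = (52.0 + 47.2 + 54.1 + 47.9 + 53.2 + 49.4)/6 = 50.6333
Deviations from mean: 1.3667, -3.4333, 3.4667, -2.7333, 2.5667, -1.2333
Σ(x_t−x̄)(x_{t+1}−x̄) = (-4.6922) + (-11.9022) + (-9.4756) + (-7.0156) + (-3.1656) = -36.2511
Denominator Σ(x_t−x̄)² = 41.2533
r_1 = -36.2511 / 41.2533 = -0.879

-0.879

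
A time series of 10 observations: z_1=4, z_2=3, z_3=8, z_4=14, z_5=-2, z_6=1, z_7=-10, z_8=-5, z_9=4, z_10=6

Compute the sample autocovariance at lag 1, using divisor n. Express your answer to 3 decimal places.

12.681

Mean z̄ = (4 + 3 + 8 + 14 − 2 + 1 − 10 − 5 + 4 + 6)/10 = 2.3000
Σ_{t=1}^{9}(z_t−z̄)(z_{t+1}−z̄) = 126.8100
γ_1 = 126.8100 / 10 = 12.681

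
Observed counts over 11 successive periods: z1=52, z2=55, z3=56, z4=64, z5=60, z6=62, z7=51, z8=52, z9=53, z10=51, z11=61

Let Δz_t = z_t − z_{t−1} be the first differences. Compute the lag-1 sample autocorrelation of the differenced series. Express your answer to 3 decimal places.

First differences Δz: 3, 1, 8, -4, 2, -11, 1, 1, -2, 10
Mean of differences = 0.9000
Numerator Σ(Δz_t−Δz̄)(Δz_{t+1}−Δz̄) = -80.2100
Denominator Σ(Δz_t−Δz̄)² = 312.9000
r_1(Δz) = -80.2100 / 312.9000 = -0.256

-0.256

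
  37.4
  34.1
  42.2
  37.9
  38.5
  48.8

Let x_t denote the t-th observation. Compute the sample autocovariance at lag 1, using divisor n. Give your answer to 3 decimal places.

-2.280

Mean x̄ = (37.4 + 34.1 + 42.2 + 37.9 + 38.5 + 48.8)/6 = 39.8167
Deviations: -2.4167, -5.7167, 2.3833, -1.9167, -1.3167, 8.9833
Σ_{t=1}^{5}(x_t−x̄)(x_{t+1}−x̄) = -13.6819
γ_1 = -13.6819 / 6 = -2.280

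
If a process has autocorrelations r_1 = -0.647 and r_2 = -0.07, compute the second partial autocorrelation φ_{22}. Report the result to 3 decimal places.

-0.840

φ_{22} = (r_2 − r_1²) / (1 − r_1²)
r_1² = (-0.647)² = 0.418609
Numerator = -0.07 − 0.4186 = -0.4886; denominator = 1 − 0.4186 = 0.5814
φ_{22} = -0.4886 / 0.5814 = -0.840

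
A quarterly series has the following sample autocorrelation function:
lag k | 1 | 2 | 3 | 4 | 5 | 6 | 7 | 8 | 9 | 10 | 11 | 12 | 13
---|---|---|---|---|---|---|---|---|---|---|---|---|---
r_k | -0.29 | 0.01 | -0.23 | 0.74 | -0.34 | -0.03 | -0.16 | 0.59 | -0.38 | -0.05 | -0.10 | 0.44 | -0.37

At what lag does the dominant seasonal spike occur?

4

The largest autocorrelation is r_4 = 0.74, with weaker echoes at lags 8 (0.59) and 12 (0.44); the remaining lags stay at or below 0.01.
The dominant spike at lag 4 indicates a seasonal period of 4.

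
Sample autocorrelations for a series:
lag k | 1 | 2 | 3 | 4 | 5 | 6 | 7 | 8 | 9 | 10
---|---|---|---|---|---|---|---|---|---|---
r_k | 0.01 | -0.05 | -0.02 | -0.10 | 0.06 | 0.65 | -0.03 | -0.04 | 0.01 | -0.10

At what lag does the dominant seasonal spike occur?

The largest autocorrelation is r_6 = 0.65; the remaining lags stay at or below 0.06.
The dominant spike at lag 6 indicates a seasonal period of 6.

6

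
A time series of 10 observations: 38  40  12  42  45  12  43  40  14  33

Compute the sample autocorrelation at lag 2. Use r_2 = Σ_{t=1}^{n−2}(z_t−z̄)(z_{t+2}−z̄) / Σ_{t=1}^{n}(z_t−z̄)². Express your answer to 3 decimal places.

-0.421

Mean z̄ = (38 + 40 + 12 + 42 + 45 + 12 + 43 + 40 + 14 + 33)/10 = 31.9000
Numerator Σ_{t=1}^{8}(z_t−z̄)(z_{t+2}−z̄) = -706.8200
Denominator Σ(z_t−z̄)² = 1678.9000
r_2 = -706.8200 / 1678.9000 = -0.421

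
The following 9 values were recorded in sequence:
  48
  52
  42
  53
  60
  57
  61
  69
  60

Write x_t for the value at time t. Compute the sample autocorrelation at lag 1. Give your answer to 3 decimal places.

Mean x̄ = (48 + 52 + 42 + 53 + 60 + 57 + 61 + 69 + 60)/9 = 55.7778
Numerator Σ_{t=1}^{8}(x_t−x̄)(x_{t+1}−x̄) = 244.3951
Denominator Σ(x_t−x̄)² = 511.5556
r_1 = 244.3951 / 511.5556 = 0.478

0.478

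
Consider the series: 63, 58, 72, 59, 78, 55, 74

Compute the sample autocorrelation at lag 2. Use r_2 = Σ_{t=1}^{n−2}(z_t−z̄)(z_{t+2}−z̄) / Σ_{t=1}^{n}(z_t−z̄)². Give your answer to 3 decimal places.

Mean z̄ = (63 + 58 + 72 + 59 + 78 + 55 + 74)/7 = 65.5714
Deviations from mean: -2.5714, -7.5714, 6.4286, -6.5714, 12.4286, -10.5714, 8.4286
Σ(z_t−z̄)(z_{t+2}−z̄) = (-16.5306) + (49.7551) + (79.8980) + (69.4694) + (104.7551) = 287.3469
Denominator Σ(z_t−z̄)² = 485.7143
r_2 = 287.3469 / 485.7143 = 0.592

0.592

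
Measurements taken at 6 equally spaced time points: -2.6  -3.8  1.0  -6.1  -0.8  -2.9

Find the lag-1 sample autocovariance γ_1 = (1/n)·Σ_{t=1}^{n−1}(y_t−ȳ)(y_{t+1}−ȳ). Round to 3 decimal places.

Mean ȳ = (-2.6 − 3.8 + 1.0 − 6.1 − 0.8 − 2.9)/6 = -2.5333
Deviations: -0.0667, -1.2667, 3.5333, -3.5667, 1.7333, -0.3667
Σ_{t=1}^{5}(y_t−ȳ)(y_{t+1}−ȳ) = -23.8111
γ_1 = -23.8111 / 6 = -3.969

-3.969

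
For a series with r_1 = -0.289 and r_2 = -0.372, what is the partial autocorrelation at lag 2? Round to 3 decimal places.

φ_{22} = (r_2 − r_1²) / (1 − r_1²)
r_1² = (-0.289)² = 0.083521
Numerator = -0.372 − 0.0835 = -0.4555; denominator = 1 − 0.0835 = 0.9165
φ_{22} = -0.4555 / 0.9165 = -0.497

-0.497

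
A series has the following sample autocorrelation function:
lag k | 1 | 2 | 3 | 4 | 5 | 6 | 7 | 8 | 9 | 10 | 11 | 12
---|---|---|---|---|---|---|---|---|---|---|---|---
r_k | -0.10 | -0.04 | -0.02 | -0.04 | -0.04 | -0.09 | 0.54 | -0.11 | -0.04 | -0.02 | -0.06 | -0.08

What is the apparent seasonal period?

7

The largest autocorrelation is r_7 = 0.54; the remaining lags stay at or below -0.02.
The dominant spike at lag 7 indicates a seasonal period of 7.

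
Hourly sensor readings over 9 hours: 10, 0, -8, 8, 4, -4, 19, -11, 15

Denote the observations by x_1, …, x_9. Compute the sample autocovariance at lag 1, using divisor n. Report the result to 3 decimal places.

-60.086

Mean x̄ = (10 + 0 − 8 + 8 + 4 − 4 + 19 − 11 + 15)/9 = 3.6667
Σ_{t=1}^{8}(x_t−x̄)(x_{t+1}−x̄) = -540.7778
γ_1 = -540.7778 / 9 = -60.086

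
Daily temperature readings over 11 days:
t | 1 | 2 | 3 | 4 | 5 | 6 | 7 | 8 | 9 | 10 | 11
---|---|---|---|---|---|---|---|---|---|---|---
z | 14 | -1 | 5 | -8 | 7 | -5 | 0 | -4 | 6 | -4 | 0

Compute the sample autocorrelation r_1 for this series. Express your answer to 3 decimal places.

-0.466

Mean z̄ = (14 − 1 + 5 − 8 + 7 − 5 + 0 − 4 + 6 − 4 + 0)/11 = 0.9091
Numerator Σ_{t=1}^{10}(z_t−z̄)(z_{t+1}−z̄) = -195.1901
Denominator Σ(z_t−z̄)² = 418.9091
r_1 = -195.1901 / 418.9091 = -0.466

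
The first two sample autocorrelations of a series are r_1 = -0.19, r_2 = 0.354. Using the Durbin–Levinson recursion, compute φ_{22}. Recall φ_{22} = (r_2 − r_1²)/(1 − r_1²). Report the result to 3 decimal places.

0.330

φ_{22} = (r_2 − r_1²) / (1 − r_1²)
r_1² = (-0.19)² = 0.0361
Numerator = 0.354 − 0.0361 = 0.3179; denominator = 1 − 0.0361 = 0.9639
φ_{22} = 0.3179 / 0.9639 = 0.330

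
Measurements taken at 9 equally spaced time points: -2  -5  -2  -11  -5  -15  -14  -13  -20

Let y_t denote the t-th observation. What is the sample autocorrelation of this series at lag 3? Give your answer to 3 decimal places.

0.049

Mean ȳ = (-2 − 5 − 2 − 11 − 5 − 15 − 14 − 13 − 20)/9 = -9.6667
Σ(y_t−ȳ)(y_{t+3}−ȳ) = (-10.2222) + (21.7778) + (-40.8889) + (5.7778) + (-15.5556) + (55.1111) = 16.0000
Denominator Σ(y_t−ȳ)² = 328.0000
r_3 = 16.0000 / 328.0000 = 0.049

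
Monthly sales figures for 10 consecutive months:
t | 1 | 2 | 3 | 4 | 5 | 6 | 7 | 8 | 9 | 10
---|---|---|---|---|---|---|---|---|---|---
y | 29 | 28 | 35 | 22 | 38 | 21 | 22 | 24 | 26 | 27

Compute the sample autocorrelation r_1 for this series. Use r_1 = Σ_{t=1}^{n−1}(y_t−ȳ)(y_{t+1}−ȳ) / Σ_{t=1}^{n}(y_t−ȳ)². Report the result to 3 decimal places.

-0.361

Mean ȳ = (29 + 28 + 35 + 22 + 38 + 21 + 22 + 24 + 26 + 27)/10 = 27.2000
Numerator Σ_{t=1}^{9}(y_t−ȳ)(y_{t+1}−ȳ) = -103.0400
Denominator Σ(y_t−ȳ)² = 285.6000
r_1 = -103.0400 / 285.6000 = -0.361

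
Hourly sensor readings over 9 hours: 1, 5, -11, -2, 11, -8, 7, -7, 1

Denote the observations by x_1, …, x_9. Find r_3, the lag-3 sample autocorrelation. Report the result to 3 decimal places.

Mean x̄ = (1 + 5 − 11 − 2 + 11 − 8 + 7 − 7 + 1)/9 = -0.3333
Σ(x_t−x̄)(x_{t+3}−x̄) = (-2.2222) + (60.4444) + (81.7778) + (-12.2222) + (-75.5556) + (-10.2222) = 42.0000
Denominator Σ(x_t−x̄)² = 434.0000
r_3 = 42.0000 / 434.0000 = 0.097

0.097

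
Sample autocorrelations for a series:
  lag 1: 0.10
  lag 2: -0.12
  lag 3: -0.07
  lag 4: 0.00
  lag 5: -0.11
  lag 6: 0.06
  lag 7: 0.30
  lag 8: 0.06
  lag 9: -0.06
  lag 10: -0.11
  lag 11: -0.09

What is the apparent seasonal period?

7

The largest autocorrelation is r_7 = 0.30; the remaining lags stay at or below 0.10.
The dominant spike at lag 7 indicates a seasonal period of 7.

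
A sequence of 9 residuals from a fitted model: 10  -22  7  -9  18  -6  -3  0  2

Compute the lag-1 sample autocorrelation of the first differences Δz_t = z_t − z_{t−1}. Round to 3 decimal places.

-0.729

First differences Δz: -32, 29, -16, 27, -24, 3, 3, 2
Mean of differences = -1.0000
Numerator Σ(Δz_t−Δz̄)(Δz_{t+1}−Δz̄) = -2508.0000
Denominator Σ(Δz_t−Δz̄)² = 3440.0000
r_1(Δz) = -2508.0000 / 3440.0000 = -0.729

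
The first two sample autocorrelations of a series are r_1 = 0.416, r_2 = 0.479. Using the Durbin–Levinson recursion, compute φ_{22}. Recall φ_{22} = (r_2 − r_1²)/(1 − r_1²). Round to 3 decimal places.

φ_{22} = (r_2 − r_1²) / (1 − r_1²)
r_1² = (0.416)² = 0.173056
Numerator = 0.479 − 0.1731 = 0.3059; denominator = 1 − 0.1731 = 0.8269
φ_{22} = 0.3059 / 0.8269 = 0.370

0.370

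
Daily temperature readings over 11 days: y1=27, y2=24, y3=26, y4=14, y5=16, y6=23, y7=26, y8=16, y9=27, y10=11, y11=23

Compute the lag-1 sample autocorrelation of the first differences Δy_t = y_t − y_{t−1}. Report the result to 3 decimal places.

-0.635

First differences Δy: -3, 2, -12, 2, 7, 3, -10, 11, -16, 12
Mean of differences = -0.4000
Numerator Σ(Δy_t−Δȳ)(Δy_{t+1}−Δȳ) = -532.3600
Denominator Σ(Δy_t−Δȳ)² = 838.4000
r_1(Δy) = -532.3600 / 838.4000 = -0.635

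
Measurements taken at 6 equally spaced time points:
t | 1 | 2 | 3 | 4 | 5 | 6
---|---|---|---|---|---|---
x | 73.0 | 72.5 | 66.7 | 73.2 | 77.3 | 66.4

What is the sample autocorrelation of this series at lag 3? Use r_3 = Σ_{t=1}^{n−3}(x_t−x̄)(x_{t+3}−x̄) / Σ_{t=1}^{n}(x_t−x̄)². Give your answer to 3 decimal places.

0.370

Mean x̄ = (73.0 + 72.5 + 66.7 + 73.2 + 77.3 + 66.4)/6 = 71.5167
Deviations from mean: 1.4833, 0.9833, -4.8167, 1.6833, 5.7833, -5.1167
Numerator Σ_{t=1}^{3}(x_t−x̄)(x_{t+3}−x̄) = 32.8292
Denominator Σ(x_t−x̄)² = 88.8283
r_3 = 32.8292 / 88.8283 = 0.370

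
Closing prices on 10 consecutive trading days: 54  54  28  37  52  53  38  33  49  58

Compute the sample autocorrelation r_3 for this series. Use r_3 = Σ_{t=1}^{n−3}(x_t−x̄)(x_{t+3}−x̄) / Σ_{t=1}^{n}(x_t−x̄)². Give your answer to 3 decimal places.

Mean x̄ = (54 + 54 + 28 + 37 + 52 + 53 + 38 + 33 + 49 + 58)/10 = 45.6000
Numerator Σ_{t=1}^{7}(x_t−x̄)(x_{t+3}−x̄) = -233.0800
Denominator Σ(x_t−x̄)² = 1002.4000
r_3 = -233.0800 / 1002.4000 = -0.233

-0.233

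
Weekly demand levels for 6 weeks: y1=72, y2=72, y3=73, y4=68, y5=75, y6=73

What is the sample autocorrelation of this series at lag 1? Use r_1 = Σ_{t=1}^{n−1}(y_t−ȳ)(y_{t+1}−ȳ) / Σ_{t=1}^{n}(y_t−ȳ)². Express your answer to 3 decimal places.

Mean ȳ = (72 + 72 + 73 + 68 + 75 + 73)/6 = 72.1667
Deviations from mean: -0.1667, -0.1667, 0.8333, -4.1667, 2.8333, 0.8333
Numerator Σ_{t=1}^{5}(y_t−ȳ)(y_{t+1}−ȳ) = -13.0278
Denominator Σ(y_t−ȳ)² = 26.8333
r_1 = -13.0278 / 26.8333 = -0.486

-0.486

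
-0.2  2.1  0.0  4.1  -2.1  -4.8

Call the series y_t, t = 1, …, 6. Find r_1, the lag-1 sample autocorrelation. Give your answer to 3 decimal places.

0.034

Mean ȳ = (-0.2 + 2.1 + 0.0 + 4.1 − 2.1 − 4.8)/6 = -0.1500
Deviations from mean: -0.0500, 2.2500, 0.1500, 4.2500, -1.9500, -4.6500
Σ(y_t−ȳ)(y_{t+1}−ȳ) = (-0.1125) + (0.3375) + (0.6375) + (-8.2875) + (9.0675) = 1.6425
Denominator Σ(y_t−ȳ)² = 48.5750
r_1 = 1.6425 / 48.5750 = 0.034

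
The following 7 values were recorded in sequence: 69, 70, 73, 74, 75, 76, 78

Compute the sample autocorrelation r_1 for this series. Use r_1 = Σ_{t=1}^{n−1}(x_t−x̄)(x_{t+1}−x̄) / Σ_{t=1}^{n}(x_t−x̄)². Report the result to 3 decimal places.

Mean x̄ = (69 + 70 + 73 + 74 + 75 + 76 + 78)/7 = 73.5714
Σ(x_t−x̄)(x_{t+1}−x̄) = (16.3265) + (2.0408) + (-0.2449) + (0.6122) + (3.4694) + (10.7551) = 32.9592
Denominator Σ(x_t−x̄)² = 61.7143
r_1 = 32.9592 / 61.7143 = 0.534

0.534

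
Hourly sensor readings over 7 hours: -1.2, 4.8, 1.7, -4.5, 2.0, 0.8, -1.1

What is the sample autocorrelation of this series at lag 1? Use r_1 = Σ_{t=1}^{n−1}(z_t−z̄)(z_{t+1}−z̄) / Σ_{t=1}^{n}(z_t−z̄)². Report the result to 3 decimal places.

Mean z̄ = (-1.2 + 4.8 + 1.7 − 4.5 + 2.0 + 0.8 − 1.1)/7 = 0.3571
Deviations from mean: -1.5571, 4.4429, 1.3429, -4.8571, 1.6429, 0.4429, -1.4571
Σ(z_t−z̄)(z_{t+1}−z̄) = (-6.9182) + (5.9661) + (-6.5224) + (-7.9796) + (0.7276) + (-0.6453) = -15.3718
Denominator Σ(z_t−z̄)² = 52.5771
r_1 = -15.3718 / 52.5771 = -0.292

-0.292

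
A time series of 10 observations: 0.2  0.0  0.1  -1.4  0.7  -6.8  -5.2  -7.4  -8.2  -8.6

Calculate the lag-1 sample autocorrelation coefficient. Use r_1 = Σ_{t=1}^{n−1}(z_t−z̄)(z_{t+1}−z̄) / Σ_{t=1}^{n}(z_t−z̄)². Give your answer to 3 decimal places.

Mean z̄ = (0.2 + 0.0 + 0.1 − 1.4 + 0.7 − 6.8 − 5.2 − 7.4 − 8.2 − 8.6)/10 = -3.6600
Numerator Σ_{t=1}^{9}(z_t−z̄)(z_{t+1}−z̄) = 82.5524
Denominator Σ(z_t−z̄)² = 137.7840
r_1 = 82.5524 / 137.7840 = 0.599

0.599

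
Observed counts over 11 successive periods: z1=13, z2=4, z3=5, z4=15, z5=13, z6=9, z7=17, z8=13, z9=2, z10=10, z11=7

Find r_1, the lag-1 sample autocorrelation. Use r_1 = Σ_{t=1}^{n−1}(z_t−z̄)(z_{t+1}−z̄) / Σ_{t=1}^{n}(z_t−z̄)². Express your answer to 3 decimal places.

Mean z̄ = (13 + 4 + 5 + 15 + 13 + 9 + 17 + 13 + 2 + 10 + 7)/11 = 9.8182
Numerator Σ_{t=1}^{10}(z_t−z̄)(z_{t+1}−z̄) = -11.3967
Denominator Σ(z_t−z̄)² = 235.6364
r_1 = -11.3967 / 235.6364 = -0.048

-0.048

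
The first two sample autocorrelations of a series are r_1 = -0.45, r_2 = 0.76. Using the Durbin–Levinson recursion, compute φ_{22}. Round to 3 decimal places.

0.699

φ_{22} = (r_2 − r_1²) / (1 − r_1²)
r_1² = (-0.45)² = 0.2025
Numerator = 0.76 − 0.2025 = 0.5575; denominator = 1 − 0.2025 = 0.7975
φ_{22} = 0.5575 / 0.7975 = 0.699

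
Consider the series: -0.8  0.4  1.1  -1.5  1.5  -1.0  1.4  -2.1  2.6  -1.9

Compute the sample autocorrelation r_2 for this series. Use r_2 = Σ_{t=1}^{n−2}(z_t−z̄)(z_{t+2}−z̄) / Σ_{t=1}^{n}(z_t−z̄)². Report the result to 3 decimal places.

0.556

Mean z̄ = (-0.8 + 0.4 + 1.1 − 1.5 + 1.5 − 1.0 + 1.4 − 2.1 + 2.6 − 1.9)/10 = -0.0300
Numerator Σ_{t=1}^{8}(z_t−z̄)(z_{t+2}−z̄) = 13.4802
Denominator Σ(z_t−z̄)² = 24.2410
r_2 = 13.4802 / 24.2410 = 0.556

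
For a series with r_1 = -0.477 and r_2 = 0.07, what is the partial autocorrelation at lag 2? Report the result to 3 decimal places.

φ_{22} = (r_2 − r_1²) / (1 − r_1²)
r_1² = (-0.477)² = 0.227529
Numerator = 0.07 − 0.2275 = -0.1575; denominator = 1 − 0.2275 = 0.7725
φ_{22} = -0.1575 / 0.7725 = -0.204

-0.204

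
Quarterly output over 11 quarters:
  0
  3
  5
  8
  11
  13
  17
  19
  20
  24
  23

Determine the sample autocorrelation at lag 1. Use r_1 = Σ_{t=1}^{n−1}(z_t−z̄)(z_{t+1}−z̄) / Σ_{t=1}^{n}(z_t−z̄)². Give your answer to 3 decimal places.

0.750

Mean z̄ = (0 + 3 + 5 + 8 + 11 + 13 + 17 + 19 + 20 + 24 + 23)/11 = 13.0000
Numerator Σ_{t=1}^{10}(z_t−z̄)(z_{t+1}−z̄) = 513.0000
Denominator Σ(z_t−z̄)² = 684.0000
r_1 = 513.0000 / 684.0000 = 0.750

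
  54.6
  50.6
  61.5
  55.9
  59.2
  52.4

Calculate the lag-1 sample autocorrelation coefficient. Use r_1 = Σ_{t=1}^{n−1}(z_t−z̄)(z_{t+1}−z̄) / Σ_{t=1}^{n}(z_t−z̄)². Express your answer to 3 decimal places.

-0.401

Mean z̄ = (54.6 + 50.6 + 61.5 + 55.9 + 59.2 + 52.4)/6 = 55.7000
Deviations from mean: -1.1000, -5.1000, 5.8000, 0.2000, 3.5000, -3.3000
Numerator Σ_{t=1}^{5}(z_t−z̄)(z_{t+1}−z̄) = -33.6600
Denominator Σ(z_t−z̄)² = 84.0400
r_1 = -33.6600 / 84.0400 = -0.401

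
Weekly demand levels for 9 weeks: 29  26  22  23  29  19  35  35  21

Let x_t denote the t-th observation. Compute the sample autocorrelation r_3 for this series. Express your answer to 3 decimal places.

Mean x̄ = (29 + 26 + 22 + 23 + 29 + 19 + 35 + 35 + 21)/9 = 26.5556
Numerator Σ_{t=1}^{6}(x_t−x̄)(x_{t+3}−x̄) = 56.9630
Denominator Σ(x_t−x̄)² = 276.2222
r_3 = 56.9630 / 276.2222 = 0.206

0.206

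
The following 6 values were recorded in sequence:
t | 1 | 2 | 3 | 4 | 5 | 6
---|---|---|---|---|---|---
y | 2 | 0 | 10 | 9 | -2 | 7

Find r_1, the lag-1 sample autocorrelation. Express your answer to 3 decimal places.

-0.275

Mean ȳ = (2 + 0 + 10 + 9 − 2 + 7)/6 = 4.3333
Numerator Σ_{t=1}^{5}(y_t−ȳ)(y_{t+1}−ȳ) = -34.4444
Denominator Σ(y_t−ȳ)² = 125.3333
r_1 = -34.4444 / 125.3333 = -0.275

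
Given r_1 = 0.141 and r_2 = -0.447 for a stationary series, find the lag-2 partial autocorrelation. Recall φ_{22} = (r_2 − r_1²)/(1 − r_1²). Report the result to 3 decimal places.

-0.476

φ_{22} = (r_2 − r_1²) / (1 − r_1²)
r_1² = (0.141)² = 0.019881
Numerator = -0.447 − 0.0199 = -0.4669; denominator = 1 − 0.0199 = 0.9801
φ_{22} = -0.4669 / 0.9801 = -0.476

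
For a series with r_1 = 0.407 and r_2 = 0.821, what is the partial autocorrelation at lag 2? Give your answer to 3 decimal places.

0.785

φ_{22} = (r_2 − r_1²) / (1 − r_1²)
r_1² = (0.407)² = 0.165649
Numerator = 0.821 − 0.1656 = 0.6554; denominator = 1 − 0.1656 = 0.8344
φ_{22} = 0.6554 / 0.8344 = 0.785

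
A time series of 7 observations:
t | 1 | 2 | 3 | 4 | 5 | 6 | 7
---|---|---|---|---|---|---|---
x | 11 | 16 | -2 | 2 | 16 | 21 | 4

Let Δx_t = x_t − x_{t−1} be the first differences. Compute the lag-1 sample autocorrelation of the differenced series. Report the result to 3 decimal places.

-0.134

First differences Δx: 5, -18, 4, 14, 5, -17
Mean of differences = -1.1667
Numerator Σ(Δx_t−Δx̄)(Δx_{t+1}−Δx̄) = -116.5278
Denominator Σ(Δx_t−Δx̄)² = 866.8333
r_1(Δx) = -116.5278 / 866.8333 = -0.134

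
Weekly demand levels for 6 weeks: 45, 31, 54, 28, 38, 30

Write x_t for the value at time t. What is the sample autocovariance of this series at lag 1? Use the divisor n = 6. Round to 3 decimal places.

Mean x̄ = (45 + 31 + 54 + 28 + 38 + 30)/6 = 37.6667
Deviations: 7.3333, -6.6667, 16.3333, -9.6667, 0.3333, -7.6667
Σ_{t=1}^{5}(x_t−x̄)(x_{t+1}−x̄) = -321.4444
γ_1 = -321.4444 / 6 = -53.574

-53.574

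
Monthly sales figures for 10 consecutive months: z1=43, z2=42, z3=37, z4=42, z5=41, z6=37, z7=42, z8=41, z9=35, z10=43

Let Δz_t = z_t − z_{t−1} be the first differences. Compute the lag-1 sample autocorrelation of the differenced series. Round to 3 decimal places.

First differences Δz: -1, -5, 5, -1, -4, 5, -1, -6, 8
Mean of differences = 0.0000
Numerator Σ(Δz_t−Δz̄)(Δz_{t+1}−Δz̄) = -88.0000
Denominator Σ(Δz_t−Δz̄)² = 194.0000
r_1(Δz) = -88.0000 / 194.0000 = -0.454

-0.454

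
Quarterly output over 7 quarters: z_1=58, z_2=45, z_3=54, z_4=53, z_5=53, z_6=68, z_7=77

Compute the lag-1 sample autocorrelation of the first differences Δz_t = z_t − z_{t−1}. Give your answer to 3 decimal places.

First differences Δz: -13, 9, -1, 0, 15, 9
Mean of differences = 3.1667
Numerator Σ(Δz_t−Δz̄)(Δz_{t+1}−Δz̄) = -73.8611
Denominator Σ(Δz_t−Δz̄)² = 496.8333
r_1(Δz) = -73.8611 / 496.8333 = -0.149

-0.149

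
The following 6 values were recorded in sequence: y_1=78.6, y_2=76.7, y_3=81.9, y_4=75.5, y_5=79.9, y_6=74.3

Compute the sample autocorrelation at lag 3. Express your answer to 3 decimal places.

Mean ȳ = (78.6 + 76.7 + 81.9 + 75.5 + 79.9 + 74.3)/6 = 77.8167
Σ(y_t−ȳ)(y_{t+3}−ȳ) = (-1.8147) + (-2.3264) + (-14.3597) = -18.5008
Denominator Σ(y_t−ȳ)² = 40.6083
r_3 = -18.5008 / 40.6083 = -0.456

-0.456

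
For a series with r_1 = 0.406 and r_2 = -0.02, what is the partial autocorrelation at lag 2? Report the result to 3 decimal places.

-0.221

φ_{22} = (r_2 − r_1²) / (1 − r_1²)
r_1² = (0.406)² = 0.164836
Numerator = -0.02 − 0.1648 = -0.1848; denominator = 1 − 0.1648 = 0.8352
φ_{22} = -0.1848 / 0.8352 = -0.221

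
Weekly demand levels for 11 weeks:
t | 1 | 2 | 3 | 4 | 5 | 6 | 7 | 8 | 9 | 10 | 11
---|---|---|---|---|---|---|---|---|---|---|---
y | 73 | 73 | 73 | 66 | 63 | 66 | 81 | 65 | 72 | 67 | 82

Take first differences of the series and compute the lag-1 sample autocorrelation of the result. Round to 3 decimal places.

First differences Δy: 0, 0, -7, -3, 3, 15, -16, 7, -5, 15
Mean of differences = 0.9000
Numerator Σ(Δy_t−Δȳ)(Δy_{t+1}−Δȳ) = -400.4100
Denominator Σ(Δy_t−Δȳ)² = 838.9000
r_1(Δy) = -400.4100 / 838.9000 = -0.477

-0.477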